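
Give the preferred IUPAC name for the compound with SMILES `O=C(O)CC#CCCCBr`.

7-bromohept-3-ynoic acid

The longest carbon chain that includes the –COOH group and the multiple bond has 7 carbons, so the parent hydride is heptane.
The principal characteristic group is a carboxylic acid (terminal –COOH), named with the suffix -oic acid.
The chain contains a C≡C triple bond, so the unsaturation ending is -yne.
The numbering direction is chosen so that the carboxylic acid carbon is C-1 by definition.
This places the triple bond between C-3 and C-4; a bromo group at C-7.
Assembling the pieces gives 7-bromohept-3-ynoic acid.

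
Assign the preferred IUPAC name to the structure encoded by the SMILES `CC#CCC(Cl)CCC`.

Counting along the main chain through the multiple bond gives 8 carbons: the parent is octane.
The chain contains a C≡C triple bond, so the unsaturation ending is -yne.
The numbering direction is chosen so that numbering from this end puts the triple bond at C-2 rather than C-6.
This places the triple bond between C-2 and C-3; a chloro group at C-5.
Assembling the pieces gives 5-chlorooct-2-yne.

5-chlorooct-2-yne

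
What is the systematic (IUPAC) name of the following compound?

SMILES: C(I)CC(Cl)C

The longest carbon chain is 4 atoms: the parent is butane.
Choose the numbering such that the substituent locant set {1,3} is lower than {2,4} at the first point of difference.
This places a chloro group at C-3; an iodo group at C-1.
Substituent prefixes are cited in alphabetical order (multiplying prefixes like di-/tri- are ignored for ordering).
Assembling the pieces gives 3-chloro-1-iodobutane.

3-chloro-1-iodobutane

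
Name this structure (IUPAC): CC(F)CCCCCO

6-fluoroheptan-1-ol

The longest chain bearing the –OH group is 7 carbons long (heptane).
The highest-priority functional group is an alcohol (–OH), so the name ends in -ol.
Number the chain so that numbering from this end puts the hydroxyl group at C-1 rather than C-7.
This places the hydroxyl at C-1; a fluoro group at C-6.
Putting it together: 6-fluoroheptan-1-ol.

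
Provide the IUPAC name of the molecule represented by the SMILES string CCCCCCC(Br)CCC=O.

4-bromodecanal

Counting along the main chain through the –CHO group gives 10 carbons: the parent is decane.
The principal characteristic group is an aldehyde (terminal –CHO), named with the suffix -al.
Number the chain so that the aldehyde carbon is C-1 by definition.
That gives a bromo group at C-4.
Assembling the pieces gives 4-bromodecanal.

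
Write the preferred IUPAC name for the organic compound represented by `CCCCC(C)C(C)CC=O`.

Counting along the main chain through the –CHO group gives 8 carbons: the parent is octane.
An aldehyde (terminal –CHO) is the principal characteristic group, giving the suffix -al.
Number the chain so that the aldehyde carbon is C-1 by definition.
This places methyl groups at C-3 and C-4.
Putting it together: 3,4-dimethyloctanal.

3,4-dimethyloctanal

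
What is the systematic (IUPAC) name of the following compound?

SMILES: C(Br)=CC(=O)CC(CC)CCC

1-bromo-5-ethyloct-1-en-3-one

The longest chain bearing the carbonyl and the multiple bond is 8 carbons long (octane).
The principal characteristic group is a ketone (C=O on an internal carbon), named with the suffix -one.
There is one C=C double bond, indicated by the ending -ene.
The numbering direction is chosen so that numbering from this end puts the carbonyl group at C-3 rather than C-6.
This places the carbonyl at C-3; the double bond between C-1 and C-2; a bromo group at C-1; an ethyl group at C-5.
Prefixes are listed alphabetically: bromo, ethyl.
Putting it together: 1-bromo-5-ethyloct-1-en-3-one.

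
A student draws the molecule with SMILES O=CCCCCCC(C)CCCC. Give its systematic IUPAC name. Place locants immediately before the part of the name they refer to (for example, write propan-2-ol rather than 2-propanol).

The longest chain bearing the –CHO group is 11 carbons long (undecane).
The highest-priority functional group is an aldehyde (terminal –CHO), so the name ends in -al.
Choose the numbering such that the aldehyde carbon is C-1 by definition.
That gives a methyl group at C-7.
Assembling the pieces gives 7-methylundecanal.

7-methylundecanal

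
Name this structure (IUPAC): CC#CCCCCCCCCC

The longest chain bearing the multiple bond is 12 carbons long (dodecane).
There is one C≡C triple bond, indicated by the ending -yne.
Number the chain so that numbering from this end puts the triple bond at C-2 rather than C-10.
This places the triple bond between C-2 and C-3.
The name is dodec-2-yne.

dodec-2-yne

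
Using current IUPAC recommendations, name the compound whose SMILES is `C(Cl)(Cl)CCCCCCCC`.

1,1-dichlorononane

The longest continuous carbon chain has 9 atoms, so the parent hydride is nonane.
Number the chain so that the substituent locant set {1,1} is lower than {9,9} at the first point of difference.
This places two chloro groups at C-1.
Putting it together: 1,1-dichlorononane.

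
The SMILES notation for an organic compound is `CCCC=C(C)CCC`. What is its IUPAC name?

Counting along the main chain through the multiple bond gives 8 carbons: the parent is octane.
A C=C double bond in the chain gives the infix -ene-.
Number the chain so that the substituent locant set {4} is lower than {5} at the first point of difference.
That gives the double bond between C-4 and C-5; a methyl group at C-4.
Putting it together: 4-methyloct-4-ene.

4-methyloct-4-ene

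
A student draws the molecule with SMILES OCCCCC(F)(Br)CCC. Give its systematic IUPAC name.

5-bromo-5-fluorooctan-1-ol

The longest chain bearing the –OH group is 8 carbons long (octane).
The principal characteristic group is an alcohol (–OH), named with the suffix -ol.
The numbering direction is chosen so that numbering from this end puts the hydroxyl group at C-1 rather than C-8.
With this numbering: the hydroxyl at C-1; a bromo group at C-5; a fluoro group at C-5.
Prefixes are listed alphabetically: bromo, fluoro.
The name is 5-bromo-5-fluorooctan-1-ol.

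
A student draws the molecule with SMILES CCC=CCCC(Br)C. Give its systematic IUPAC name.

7-bromooct-3-ene

The longest carbon chain that includes the multiple bond has 8 carbons, so the parent hydride is octane.
There is one C=C double bond, indicated by the ending -ene.
The numbering direction is chosen so that numbering from this end puts the double bond at C-3 rather than C-5.
With this numbering: the double bond between C-3 and C-4; a bromo group at C-7.
Assembling the pieces gives 7-bromooct-3-ene.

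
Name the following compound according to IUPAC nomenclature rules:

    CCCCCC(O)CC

octan-3-ol

The longest chain bearing the –OH group is 8 carbons long (octane).
The highest-priority functional group is an alcohol (–OH), so the name ends in -ol.
The numbering direction is chosen so that numbering from this end puts the hydroxyl group at C-3 rather than C-6.
That gives the hydroxyl at C-3.
Assembling the pieces gives octan-3-ol.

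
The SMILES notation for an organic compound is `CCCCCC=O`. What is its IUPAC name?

Counting along the main chain through the –CHO group gives 6 carbons: the parent is hexane.
An aldehyde (terminal –CHO) is the principal characteristic group, giving the suffix -al.
Number the chain so that the aldehyde carbon is C-1 by definition.
Putting it together: hexanal.

hexanal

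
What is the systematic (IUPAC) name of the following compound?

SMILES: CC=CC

Counting along the main chain through the multiple bond gives 4 carbons: the parent is butane.
A C=C double bond in the chain gives the infix -ene-.
Numbering from either end gives identical locants here.
That gives the double bond between C-2 and C-3.
Putting it together: but-2-ene.

but-2-ene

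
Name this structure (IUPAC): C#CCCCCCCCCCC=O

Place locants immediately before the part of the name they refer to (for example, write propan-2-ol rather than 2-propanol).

Counting along the main chain through the –CHO group and the multiple bond gives 12 carbons: the parent is dodecane.
An aldehyde (terminal –CHO) is the principal characteristic group, giving the suffix -al.
The chain contains a C≡C triple bond, so the unsaturation ending is -yne.
The numbering direction is chosen so that the aldehyde carbon is C-1 by definition.
With this numbering: the triple bond between C-11 and C-12.
The name is dodec-11-ynal.

dodec-11-ynal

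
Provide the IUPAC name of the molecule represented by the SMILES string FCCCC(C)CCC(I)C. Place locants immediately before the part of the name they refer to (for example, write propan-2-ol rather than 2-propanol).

1-fluoro-7-iodo-4-methyloctane

The longest carbon chain is 8 atoms: the parent is octane.
The numbering direction is chosen so that the substituent locant set {1,4,7} is lower than {2,5,8} at the first point of difference.
That gives a fluoro group at C-1; an iodo group at C-7; a methyl group at C-4.
Substituent prefixes are cited in alphabetical order (multiplying prefixes like di-/tri- are ignored for ordering).
Assembling the pieces gives 1-fluoro-7-iodo-4-methyloctane.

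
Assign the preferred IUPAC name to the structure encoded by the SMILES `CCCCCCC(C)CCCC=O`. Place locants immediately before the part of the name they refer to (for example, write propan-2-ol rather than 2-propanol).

5-methylundecanal

The longest chain bearing the –CHO group is 11 carbons long (undecane).
The principal characteristic group is an aldehyde (terminal –CHO), named with the suffix -al.
The numbering direction is chosen so that the aldehyde carbon is C-1 by definition.
With this numbering: a methyl group at C-5.
Assembling the pieces gives 5-methylundecanal.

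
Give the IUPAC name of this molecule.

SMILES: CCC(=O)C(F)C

The longest chain bearing the carbonyl is 5 carbons long (pentane).
The principal characteristic group is a ketone (C=O on an internal carbon), named with the suffix -one.
The numbering direction is chosen so that the substituent locant set {2} is lower than {4} at the first point of difference.
This places the carbonyl at C-3; a fluoro group at C-2.
Putting it together: 2-fluoropentan-3-one.

2-fluoropentan-3-one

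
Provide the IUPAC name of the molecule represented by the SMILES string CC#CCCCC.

hept-2-yne

The longest carbon chain that includes the multiple bond has 7 carbons, so the parent hydride is heptane.
The chain contains a C≡C triple bond, so the unsaturation ending is -yne.
Number the chain so that numbering from this end puts the triple bond at C-2 rather than C-5.
With this numbering: the triple bond between C-2 and C-3.
Putting it together: hept-2-yne.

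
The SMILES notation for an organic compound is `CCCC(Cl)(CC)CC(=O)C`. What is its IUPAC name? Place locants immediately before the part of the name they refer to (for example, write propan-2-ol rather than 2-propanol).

The longest chain bearing the carbonyl is 7 carbons long (heptane).
The principal characteristic group is a ketone (C=O on an internal carbon), named with the suffix -one.
The numbering direction is chosen so that numbering from this end puts the carbonyl group at C-2 rather than C-6.
This places the carbonyl at C-2; a chloro group at C-4; an ethyl group at C-4.
The substituents are ordered alphabetically, ignoring any di-/tri- multipliers.
The name is 4-chloro-4-ethylheptan-2-one.

4-chloro-4-ethylheptan-2-one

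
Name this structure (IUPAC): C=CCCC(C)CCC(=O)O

4-methyloct-7-enoic acid

The longest chain bearing the –COOH group and the multiple bond is 8 carbons long (octane).
The principal characteristic group is a carboxylic acid (terminal –COOH), named with the suffix -oic acid.
A C=C double bond in the chain gives the infix -ene-.
The numbering direction is chosen so that the carboxylic acid carbon is C-1 by definition.
This places the double bond between C-7 and C-8; a methyl group at C-4.
Assembling the pieces gives 4-methyloct-7-enoic acid.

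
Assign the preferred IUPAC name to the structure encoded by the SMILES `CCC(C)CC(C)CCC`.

3,5-dimethyloctane

The parent chain contains 8 carbons (octane).
Number the chain so that the substituent locant set {3,5} is lower than {4,6} at the first point of difference.
This places methyl groups at C-3 and C-5.
Assembling the pieces gives 3,5-dimethyloctane.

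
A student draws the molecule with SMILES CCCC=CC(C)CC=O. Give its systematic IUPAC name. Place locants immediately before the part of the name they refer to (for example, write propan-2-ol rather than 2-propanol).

The longest carbon chain that includes the –CHO group and the multiple bond has 8 carbons, so the parent hydride is octane.
The highest-priority functional group is an aldehyde (terminal –CHO), so the name ends in -al.
There is one C=C double bond, indicated by the ending -ene.
The numbering direction is chosen so that the aldehyde carbon is C-1 by definition.
With this numbering: the double bond between C-4 and C-5; a methyl group at C-3.
Assembling the pieces gives 3-methyloct-4-enal.

3-methyloct-4-enal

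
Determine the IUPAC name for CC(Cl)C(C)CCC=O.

Counting along the main chain through the –CHO group gives 6 carbons: the parent is hexane.
The principal characteristic group is an aldehyde (terminal –CHO), named with the suffix -al.
The numbering direction is chosen so that the aldehyde carbon is C-1 by definition.
This places a chloro group at C-5; a methyl group at C-4.
The substituents are ordered alphabetically, ignoring any di-/tri- multipliers.
The name is 5-chloro-4-methylhexanal.

5-chloro-4-methylhexanal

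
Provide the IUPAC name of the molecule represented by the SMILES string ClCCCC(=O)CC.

6-chlorohexan-3-one

The longest chain bearing the carbonyl is 6 carbons long (hexane).
A ketone (C=O on an internal carbon) is the principal characteristic group, giving the suffix -one.
Number the chain so that numbering from this end puts the carbonyl group at C-3 rather than C-4.
This places the carbonyl at C-3; a chloro group at C-6.
The name is 6-chlorohexan-3-one.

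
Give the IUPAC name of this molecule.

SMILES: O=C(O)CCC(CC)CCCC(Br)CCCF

8-bromo-4-ethyl-11-fluoroundecanoic acid

The longest chain bearing the –COOH group is 11 carbons long (undecane).
The principal characteristic group is a carboxylic acid (terminal –COOH), named with the suffix -oic acid.
Choose the numbering such that the carboxylic acid carbon is C-1 by definition.
This places a bromo group at C-8; an ethyl group at C-4; a fluoro group at C-11.
Substituent prefixes are cited in alphabetical order (multiplying prefixes like di-/tri- are ignored for ordering).
The name is 8-bromo-4-ethyl-11-fluoroundecanoic acid.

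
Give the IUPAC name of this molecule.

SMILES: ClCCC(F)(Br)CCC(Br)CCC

The longest continuous carbon chain has 9 atoms, so the parent hydride is nonane.
Number the chain so that the substituent locant set {1,3,3,6} is lower than {4,7,7,9} at the first point of difference.
That gives bromo groups at C-3 and C-6; a chloro group at C-1; a fluoro group at C-3.
Prefixes are listed alphabetically: bromo, chloro, fluoro.
Assembling the pieces gives 3,6-dibromo-1-chloro-3-fluorononane.

3,6-dibromo-1-chloro-3-fluorononane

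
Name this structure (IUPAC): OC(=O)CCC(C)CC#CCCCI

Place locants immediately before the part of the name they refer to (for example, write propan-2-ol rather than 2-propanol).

The longest chain bearing the –COOH group and the multiple bond is 10 carbons long (decane).
The principal characteristic group is a carboxylic acid (terminal –COOH), named with the suffix -oic acid.
The chain contains a C≡C triple bond, so the unsaturation ending is -yne.
Number the chain so that the carboxylic acid carbon is C-1 by definition.
With this numbering: the triple bond between C-6 and C-7; an iodo group at C-10; a methyl group at C-4.
Prefixes are listed alphabetically: iodo, methyl.
Assembling the pieces gives 10-iodo-4-methyldec-6-ynoic acid.

10-iodo-4-methyldec-6-ynoic acid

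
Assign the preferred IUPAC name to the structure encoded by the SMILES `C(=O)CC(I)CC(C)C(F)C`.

6-fluoro-3-iodo-5-methylheptanal

The longest carbon chain that includes the –CHO group has 7 carbons, so the parent hydride is heptane.
The highest-priority functional group is an aldehyde (terminal –CHO), so the name ends in -al.
Choose the numbering such that the aldehyde carbon is C-1 by definition.
That gives a fluoro group at C-6; an iodo group at C-3; a methyl group at C-5.
Prefixes are listed alphabetically: fluoro, iodo, methyl.
The name is 6-fluoro-3-iodo-5-methylheptanal.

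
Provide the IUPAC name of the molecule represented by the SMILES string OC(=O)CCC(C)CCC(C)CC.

Counting along the main chain through the –COOH group gives 9 carbons: the parent is nonane.
The principal characteristic group is a carboxylic acid (terminal –COOH), named with the suffix -oic acid.
Number the chain so that the carboxylic acid carbon is C-1 by definition.
That gives methyl groups at C-4 and C-7.
Assembling the pieces gives 4,7-dimethylnonanoic acid.

4,7-dimethylnonanoic acid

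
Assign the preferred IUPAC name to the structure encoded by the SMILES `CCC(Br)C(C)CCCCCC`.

The parent chain contains 10 carbons (decane).
The numbering direction is chosen so that the substituent locant set {3,4} is lower than {7,8} at the first point of difference.
This places a bromo group at C-3; a methyl group at C-4.
Substituent prefixes are cited in alphabetical order (multiplying prefixes like di-/tri- are ignored for ordering).
The name is 3-bromo-4-methyldecane.

3-bromo-4-methyldecane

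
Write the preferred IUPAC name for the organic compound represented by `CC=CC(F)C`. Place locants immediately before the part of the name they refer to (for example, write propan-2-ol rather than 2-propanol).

4-fluoropent-2-ene

The longest chain bearing the multiple bond is 5 carbons long (pentane).
There is one C=C double bond, indicated by the ending -ene.
The numbering direction is chosen so that numbering from this end puts the double bond at C-2 rather than C-3.
This places the double bond between C-2 and C-3; a fluoro group at C-4.
The name is 4-fluoropent-2-ene.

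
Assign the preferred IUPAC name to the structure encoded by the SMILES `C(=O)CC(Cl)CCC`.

3-chlorohexanal

The longest carbon chain that includes the –CHO group has 6 carbons, so the parent hydride is hexane.
The highest-priority functional group is an aldehyde (terminal –CHO), so the name ends in -al.
Choose the numbering such that the aldehyde carbon is C-1 by definition.
This places a chloro group at C-3.
Assembling the pieces gives 3-chlorohexanal.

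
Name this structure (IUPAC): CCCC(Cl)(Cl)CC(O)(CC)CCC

The longest chain bearing the –OH group is 9 carbons long (nonane).
An alcohol (–OH) is the principal characteristic group, giving the suffix -ol.
Number the chain so that numbering from this end puts the hydroxyl group at C-4 rather than C-6.
This places the hydroxyl at C-4; two chloro groups at C-6; an ethyl group at C-4.
Prefixes are listed alphabetically: chloro, ethyl.
Assembling the pieces gives 6,6-dichloro-4-ethylnonan-4-ol.

6,6-dichloro-4-ethylnonan-4-ol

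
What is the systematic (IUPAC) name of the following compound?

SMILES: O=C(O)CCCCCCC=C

non-8-enoic acid

The longest chain bearing the –COOH group and the multiple bond is 9 carbons long (nonane).
A carboxylic acid (terminal –COOH) is the principal characteristic group, giving the suffix -oic acid.
The chain contains a C=C double bond, so the unsaturation ending is -ene.
Choose the numbering such that the carboxylic acid carbon is C-1 by definition.
With this numbering: the double bond between C-8 and C-9.
The name is non-8-enoic acid.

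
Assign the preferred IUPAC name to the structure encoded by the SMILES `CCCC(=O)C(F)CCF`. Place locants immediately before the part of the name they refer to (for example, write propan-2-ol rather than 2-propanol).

1,3-difluoroheptan-4-one

The longest carbon chain that includes the carbonyl has 7 carbons, so the parent hydride is heptane.
A ketone (C=O on an internal carbon) is the principal characteristic group, giving the suffix -one.
Choose the numbering such that the substituent locant set {1,3} is lower than {5,7} at the first point of difference.
This places the carbonyl at C-4; fluoro groups at C-1 and C-3.
The name is 1,3-difluoroheptan-4-one.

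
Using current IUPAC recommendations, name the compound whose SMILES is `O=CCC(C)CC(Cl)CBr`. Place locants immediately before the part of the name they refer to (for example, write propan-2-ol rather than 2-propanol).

6-bromo-5-chloro-3-methylhexanal

The longest chain bearing the –CHO group is 6 carbons long (hexane).
An aldehyde (terminal –CHO) is the principal characteristic group, giving the suffix -al.
Choose the numbering such that the aldehyde carbon is C-1 by definition.
This places a bromo group at C-6; a chloro group at C-5; a methyl group at C-3.
Prefixes are listed alphabetically: bromo, chloro, methyl.
Putting it together: 6-bromo-5-chloro-3-methylhexanal.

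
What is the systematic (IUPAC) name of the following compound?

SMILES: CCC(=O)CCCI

The longest chain bearing the carbonyl is 6 carbons long (hexane).
The principal characteristic group is a ketone (C=O on an internal carbon), named with the suffix -one.
The numbering direction is chosen so that numbering from this end puts the carbonyl group at C-3 rather than C-4.
With this numbering: the carbonyl at C-3; an iodo group at C-6.
Assembling the pieces gives 6-iodohexan-3-one.

6-iodohexan-3-one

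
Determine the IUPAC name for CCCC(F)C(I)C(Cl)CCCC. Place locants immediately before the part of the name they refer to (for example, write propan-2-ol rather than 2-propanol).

6-chloro-4-fluoro-5-iododecane

The longest continuous carbon chain has 10 atoms, so the parent hydride is decane.
Choose the numbering such that the substituent locant set {4,5,6} is lower than {5,6,7} at the first point of difference.
This places a chloro group at C-6; a fluoro group at C-4; an iodo group at C-5.
Substituent prefixes are cited in alphabetical order (multiplying prefixes like di-/tri- are ignored for ordering).
The name is 6-chloro-4-fluoro-5-iododecane.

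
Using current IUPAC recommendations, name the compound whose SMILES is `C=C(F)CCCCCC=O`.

The longest carbon chain that includes the –CHO group and the multiple bond has 8 carbons, so the parent hydride is octane.
The highest-priority functional group is an aldehyde (terminal –CHO), so the name ends in -al.
A C=C double bond in the chain gives the infix -ene-.
Number the chain so that the aldehyde carbon is C-1 by definition.
That gives the double bond between C-7 and C-8; a fluoro group at C-7.
Assembling the pieces gives 7-fluorooct-7-enal.

7-fluorooct-7-enal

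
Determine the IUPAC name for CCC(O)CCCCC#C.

non-8-yn-3-ol

Counting along the main chain through the –OH group and the multiple bond gives 9 carbons: the parent is nonane.
The principal characteristic group is an alcohol (–OH), named with the suffix -ol.
The chain contains a C≡C triple bond, so the unsaturation ending is -yne.
Number the chain so that numbering from this end puts the hydroxyl group at C-3 rather than C-7.
That gives the hydroxyl at C-3; the triple bond between C-8 and C-9.
Assembling the pieces gives non-8-yn-3-ol.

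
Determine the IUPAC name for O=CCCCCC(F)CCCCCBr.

The longest chain bearing the –CHO group is 11 carbons long (undecane).
The principal characteristic group is an aldehyde (terminal –CHO), named with the suffix -al.
Choose the numbering such that the aldehyde carbon is C-1 by definition.
With this numbering: a bromo group at C-11; a fluoro group at C-6.
Prefixes are listed alphabetically: bromo, fluoro.
Assembling the pieces gives 11-bromo-6-fluoroundecanal.

11-bromo-6-fluoroundecanal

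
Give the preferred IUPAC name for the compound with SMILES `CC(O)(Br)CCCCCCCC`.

The longest chain bearing the –OH group is 10 carbons long (decane).
The highest-priority functional group is an alcohol (–OH), so the name ends in -ol.
Number the chain so that numbering from this end puts the hydroxyl group at C-2 rather than C-9.
This places the hydroxyl at C-2; a bromo group at C-2.
Assembling the pieces gives 2-bromodecan-2-ol.

2-bromodecan-2-ol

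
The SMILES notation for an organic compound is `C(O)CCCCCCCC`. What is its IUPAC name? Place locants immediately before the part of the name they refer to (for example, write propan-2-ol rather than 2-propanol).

The longest carbon chain that includes the –OH group has 9 carbons, so the parent hydride is nonane.
An alcohol (–OH) is the principal characteristic group, giving the suffix -ol.
The numbering direction is chosen so that numbering from this end puts the hydroxyl group at C-1 rather than C-9.
This places the hydroxyl at C-1.
The name is nonan-1-ol.

nonan-1-ol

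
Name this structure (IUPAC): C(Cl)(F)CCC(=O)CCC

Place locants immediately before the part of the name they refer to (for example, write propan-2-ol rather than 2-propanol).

1-chloro-1-fluoroheptan-4-one

The longest carbon chain that includes the carbonyl has 7 carbons, so the parent hydride is heptane.
A ketone (C=O on an internal carbon) is the principal characteristic group, giving the suffix -one.
Number the chain so that the substituent locant set {1,1} is lower than {7,7} at the first point of difference.
That gives the carbonyl at C-4; a chloro group at C-1; a fluoro group at C-1.
The substituents are ordered alphabetically, ignoring any di-/tri- multipliers.
The name is 1-chloro-1-fluoroheptan-4-one.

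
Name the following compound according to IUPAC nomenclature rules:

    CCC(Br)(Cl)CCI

3-bromo-3-chloro-1-iodopentane

The longest carbon chain is 5 atoms: the parent is pentane.
Number the chain so that the substituent locant set {1,3,3} is lower than {3,3,5} at the first point of difference.
With this numbering: a bromo group at C-3; a chloro group at C-3; an iodo group at C-1.
Prefixes are listed alphabetically: bromo, chloro, iodo.
Assembling the pieces gives 3-bromo-3-chloro-1-iodopentane.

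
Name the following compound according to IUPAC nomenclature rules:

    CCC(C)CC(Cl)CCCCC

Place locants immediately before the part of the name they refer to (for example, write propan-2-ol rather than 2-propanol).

The longest carbon chain is 10 atoms: the parent is decane.
The numbering direction is chosen so that the substituent locant set {3,5} is lower than {6,8} at the first point of difference.
That gives a chloro group at C-5; a methyl group at C-3.
Prefixes are listed alphabetically: chloro, methyl.
The name is 5-chloro-3-methyldecane.

5-chloro-3-methyldecane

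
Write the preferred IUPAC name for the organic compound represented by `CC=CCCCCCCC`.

The longest chain bearing the multiple bond is 10 carbons long (decane).
There is one C=C double bond, indicated by the ending -ene.
Choose the numbering such that numbering from this end puts the double bond at C-2 rather than C-8.
This places the double bond between C-2 and C-3.
The name is dec-2-ene.

dec-2-ene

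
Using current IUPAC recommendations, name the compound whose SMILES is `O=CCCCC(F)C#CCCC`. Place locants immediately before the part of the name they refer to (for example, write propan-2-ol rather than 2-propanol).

The longest chain bearing the –CHO group and the multiple bond is 10 carbons long (decane).
The highest-priority functional group is an aldehyde (terminal –CHO), so the name ends in -al.
The chain contains a C≡C triple bond, so the unsaturation ending is -yne.
Choose the numbering such that the aldehyde carbon is C-1 by definition.
This places the triple bond between C-6 and C-7; a fluoro group at C-5.
The name is 5-fluorodec-6-ynal.

5-fluorodec-6-ynal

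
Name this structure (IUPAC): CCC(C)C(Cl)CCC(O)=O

The longest carbon chain that includes the –COOH group has 7 carbons, so the parent hydride is heptane.
The highest-priority functional group is a carboxylic acid (terminal –COOH), so the name ends in -oic acid.
The numbering direction is chosen so that the carboxylic acid carbon is C-1 by definition.
With this numbering: a chloro group at C-4; a methyl group at C-5.
Substituent prefixes are cited in alphabetical order (multiplying prefixes like di-/tri- are ignored for ordering).
The name is 4-chloro-5-methylheptanoic acid.

4-chloro-5-methylheptanoic acid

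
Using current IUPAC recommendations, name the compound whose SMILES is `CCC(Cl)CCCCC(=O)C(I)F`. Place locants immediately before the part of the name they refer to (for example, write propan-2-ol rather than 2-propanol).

7-chloro-1-fluoro-1-iodononan-2-one

The longest carbon chain that includes the carbonyl has 9 carbons, so the parent hydride is nonane.
The highest-priority functional group is a ketone (C=O on an internal carbon), so the name ends in -one.
Choose the numbering such that numbering from this end puts the carbonyl group at C-2 rather than C-8.
That gives the carbonyl at C-2; a chloro group at C-7; a fluoro group at C-1; an iodo group at C-1.
The substituents are ordered alphabetically, ignoring any di-/tri- multipliers.
Putting it together: 7-chloro-1-fluoro-1-iodononan-2-one.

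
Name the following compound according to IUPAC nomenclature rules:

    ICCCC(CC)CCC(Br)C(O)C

The longest chain bearing the –OH group is 9 carbons long (nonane).
An alcohol (–OH) is the principal characteristic group, giving the suffix -ol.
Number the chain so that numbering from this end puts the hydroxyl group at C-2 rather than C-8.
That gives the hydroxyl at C-2; a bromo group at C-3; an ethyl group at C-6; an iodo group at C-9.
Substituent prefixes are cited in alphabetical order (multiplying prefixes like di-/tri- are ignored for ordering).
Putting it together: 3-bromo-6-ethyl-9-iodononan-2-ol.

3-bromo-6-ethyl-9-iodononan-2-ol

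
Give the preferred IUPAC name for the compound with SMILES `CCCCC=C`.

The longest chain bearing the multiple bond is 6 carbons long (hexane).
The chain contains a C=C double bond, so the unsaturation ending is -ene.
The numbering direction is chosen so that numbering from this end puts the double bond at C-1 rather than C-5.
That gives the double bond between C-1 and C-2.
Assembling the pieces gives hex-1-ene.

hex-1-ene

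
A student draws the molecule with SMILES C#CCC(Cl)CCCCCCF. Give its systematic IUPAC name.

Counting along the main chain through the multiple bond gives 10 carbons: the parent is decane.
The chain contains a C≡C triple bond, so the unsaturation ending is -yne.
The numbering direction is chosen so that numbering from this end puts the triple bond at C-1 rather than C-9.
With this numbering: the triple bond between C-1 and C-2; a chloro group at C-4; a fluoro group at C-10.
The substituents are ordered alphabetically, ignoring any di-/tri- multipliers.
Assembling the pieces gives 4-chloro-10-fluorodec-1-yne.

4-chloro-10-fluorodec-1-yne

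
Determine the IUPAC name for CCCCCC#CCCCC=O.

undec-5-ynal

Counting along the main chain through the –CHO group and the multiple bond gives 11 carbons: the parent is undecane.
The highest-priority functional group is an aldehyde (terminal –CHO), so the name ends in -al.
The chain contains a C≡C triple bond, so the unsaturation ending is -yne.
The numbering direction is chosen so that the aldehyde carbon is C-1 by definition.
This places the triple bond between C-5 and C-6.
Putting it together: undec-5-ynal.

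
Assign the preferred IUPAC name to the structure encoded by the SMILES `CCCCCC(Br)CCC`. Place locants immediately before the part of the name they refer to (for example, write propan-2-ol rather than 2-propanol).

The longest carbon chain is 9 atoms: the parent is nonane.
Choose the numbering such that the substituent locant set {4} is lower than {6} at the first point of difference.
This places a bromo group at C-4.
The name is 4-bromononane.

4-bromononane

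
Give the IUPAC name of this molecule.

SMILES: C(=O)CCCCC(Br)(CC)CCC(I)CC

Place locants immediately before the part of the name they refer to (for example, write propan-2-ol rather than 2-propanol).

The longest chain bearing the –CHO group is 11 carbons long (undecane).
The principal characteristic group is an aldehyde (terminal –CHO), named with the suffix -al.
The numbering direction is chosen so that the aldehyde carbon is C-1 by definition.
That gives a bromo group at C-6; an ethyl group at C-6; an iodo group at C-9.
The substituents are ordered alphabetically, ignoring any di-/tri- multipliers.
The name is 6-bromo-6-ethyl-9-iodoundecanal.

6-bromo-6-ethyl-9-iodoundecanal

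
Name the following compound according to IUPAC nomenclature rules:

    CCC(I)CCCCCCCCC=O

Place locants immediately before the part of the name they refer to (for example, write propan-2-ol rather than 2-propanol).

The longest chain bearing the –CHO group is 12 carbons long (dodecane).
The principal characteristic group is an aldehyde (terminal –CHO), named with the suffix -al.
Number the chain so that the aldehyde carbon is C-1 by definition.
This places an iodo group at C-10.
The name is 10-iodododecanal.

10-iodododecanal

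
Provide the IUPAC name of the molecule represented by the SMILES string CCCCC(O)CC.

Counting along the main chain through the –OH group gives 7 carbons: the parent is heptane.
An alcohol (–OH) is the principal characteristic group, giving the suffix -ol.
The numbering direction is chosen so that numbering from this end puts the hydroxyl group at C-3 rather than C-5.
With this numbering: the hydroxyl at C-3.
The name is heptan-3-ol.

heptan-3-ol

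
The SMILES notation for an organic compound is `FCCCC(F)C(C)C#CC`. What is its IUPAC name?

The longest carbon chain that includes the multiple bond has 8 carbons, so the parent hydride is octane.
The chain contains a C≡C triple bond, so the unsaturation ending is -yne.
The numbering direction is chosen so that numbering from this end puts the triple bond at C-2 rather than C-6.
This places the triple bond between C-2 and C-3; fluoro groups at C-5 and C-8; a methyl group at C-4.
The substituents are ordered alphabetically, ignoring any di-/tri- multipliers.
Assembling the pieces gives 5,8-difluoro-4-methyloct-2-yne.

5,8-difluoro-4-methyloct-2-yne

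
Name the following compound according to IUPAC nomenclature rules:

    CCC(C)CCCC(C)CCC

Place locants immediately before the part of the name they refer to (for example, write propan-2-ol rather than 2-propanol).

The parent chain contains 10 carbons (decane).
Number the chain so that the substituent locant set {3,7} is lower than {4,8} at the first point of difference.
That gives methyl groups at C-3 and C-7.
Putting it together: 3,7-dimethyldecane.

3,7-dimethyldecane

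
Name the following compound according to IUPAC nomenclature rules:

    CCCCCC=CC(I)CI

1,2-diiodonon-3-ene

The longest chain bearing the multiple bond is 9 carbons long (nonane).
There is one C=C double bond, indicated by the ending -ene.
Number the chain so that numbering from this end puts the double bond at C-3 rather than C-6.
With this numbering: the double bond between C-3 and C-4; iodo groups at C-1 and C-2.
Assembling the pieces gives 1,2-diiodonon-3-ene.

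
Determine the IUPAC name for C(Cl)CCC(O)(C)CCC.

1-chloro-4-methylheptan-4-ol

The longest chain bearing the –OH group is 7 carbons long (heptane).
The principal characteristic group is an alcohol (–OH), named with the suffix -ol.
Number the chain so that the substituent locant set {1,4} is lower than {4,7} at the first point of difference.
That gives the hydroxyl at C-4; a chloro group at C-1; a methyl group at C-4.
Substituent prefixes are cited in alphabetical order (multiplying prefixes like di-/tri- are ignored for ordering).
The name is 1-chloro-4-methylheptan-4-ol.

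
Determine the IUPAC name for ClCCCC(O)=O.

Counting along the main chain through the –COOH group gives 4 carbons: the parent is butane.
The highest-priority functional group is a carboxylic acid (terminal –COOH), so the name ends in -oic acid.
Choose the numbering such that the carboxylic acid carbon is C-1 by definition.
This places a chloro group at C-4.
Putting it together: 4-chlorobutanoic acid.

4-chlorobutanoic acid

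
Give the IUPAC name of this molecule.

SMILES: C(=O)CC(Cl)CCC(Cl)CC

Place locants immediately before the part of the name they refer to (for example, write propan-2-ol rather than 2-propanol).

The longest carbon chain that includes the –CHO group has 8 carbons, so the parent hydride is octane.
The principal characteristic group is an aldehyde (terminal –CHO), named with the suffix -al.
Number the chain so that the aldehyde carbon is C-1 by definition.
This places chloro groups at C-3 and C-6.
Putting it together: 3,6-dichlorooctanal.

3,6-dichlorooctanal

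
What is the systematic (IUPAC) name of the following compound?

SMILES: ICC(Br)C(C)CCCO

The longest carbon chain that includes the –OH group has 6 carbons, so the parent hydride is hexane.
The principal characteristic group is an alcohol (–OH), named with the suffix -ol.
Choose the numbering such that numbering from this end puts the hydroxyl group at C-1 rather than C-6.
With this numbering: the hydroxyl at C-1; a bromo group at C-5; an iodo group at C-6; a methyl group at C-4.
Substituent prefixes are cited in alphabetical order (multiplying prefixes like di-/tri- are ignored for ordering).
Putting it together: 5-bromo-6-iodo-4-methylhexan-1-ol.

5-bromo-6-iodo-4-methylhexan-1-ol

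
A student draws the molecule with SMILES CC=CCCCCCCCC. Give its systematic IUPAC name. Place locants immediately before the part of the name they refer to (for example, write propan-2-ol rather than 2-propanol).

undec-2-ene

The longest carbon chain that includes the multiple bond has 11 carbons, so the parent hydride is undecane.
There is one C=C double bond, indicated by the ending -ene.
Number the chain so that numbering from this end puts the double bond at C-2 rather than C-9.
With this numbering: the double bond between C-2 and C-3.
The name is undec-2-ene.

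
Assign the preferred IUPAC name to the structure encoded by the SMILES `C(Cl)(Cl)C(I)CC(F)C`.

The longest carbon chain is 5 atoms: the parent is pentane.
The numbering direction is chosen so that the substituent locant set {1,1,2,4} is lower than {2,4,5,5} at the first point of difference.
That gives two chloro groups at C-1; a fluoro group at C-4; an iodo group at C-2.
Prefixes are listed alphabetically: chloro, fluoro, iodo.
Assembling the pieces gives 1,1-dichloro-4-fluoro-2-iodopentane.

1,1-dichloro-4-fluoro-2-iodopentane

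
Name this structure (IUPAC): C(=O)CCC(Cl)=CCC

4-chlorohept-4-enal

The longest chain bearing the –CHO group and the multiple bond is 7 carbons long (heptane).
An aldehyde (terminal –CHO) is the principal characteristic group, giving the suffix -al.
A C=C double bond in the chain gives the infix -ene-.
Number the chain so that the aldehyde carbon is C-1 by definition.
This places the double bond between C-4 and C-5; a chloro group at C-4.
The name is 4-chlorohept-4-enal.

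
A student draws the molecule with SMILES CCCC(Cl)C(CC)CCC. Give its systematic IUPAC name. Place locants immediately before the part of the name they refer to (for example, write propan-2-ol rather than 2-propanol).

The parent chain contains 8 carbons (octane).
Choose the numbering such that the locant sets are identical either way, so the alphabetically earlier chloro substituent takes the lower locant (4 rather than 5).
With this numbering: a chloro group at C-4; an ethyl group at C-5.
Substituent prefixes are cited in alphabetical order (multiplying prefixes like di-/tri- are ignored for ordering).
Assembling the pieces gives 4-chloro-5-ethyloctane.

4-chloro-5-ethyloctane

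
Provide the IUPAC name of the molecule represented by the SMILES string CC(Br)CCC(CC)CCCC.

The longest carbon chain is 9 atoms: the parent is nonane.
Choose the numbering such that the substituent locant set {2,5} is lower than {5,8} at the first point of difference.
That gives a bromo group at C-2; an ethyl group at C-5.
The substituents are ordered alphabetically, ignoring any di-/tri- multipliers.
Putting it together: 2-bromo-5-ethylnonane.

2-bromo-5-ethylnonane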